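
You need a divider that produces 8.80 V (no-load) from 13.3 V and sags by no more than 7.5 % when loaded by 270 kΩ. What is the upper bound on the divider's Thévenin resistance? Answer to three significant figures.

Loading drop = R_th/(R_th + R_L) ≤ 0.0750, so R_th ≤ R_L · ε/(1−ε) = 270 kΩ × 0.0750/0.9250 = 21.9 kΩ.
(Any R1, R2 with R2/(R1+R2) = 0.662 and R1‖R2 ≤ 21.9 kΩ will meet the spec.)

R_th ≤ 21.9 kΩ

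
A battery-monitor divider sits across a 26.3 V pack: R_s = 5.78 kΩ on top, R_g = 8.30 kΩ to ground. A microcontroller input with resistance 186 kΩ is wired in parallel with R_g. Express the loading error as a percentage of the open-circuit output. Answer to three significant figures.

The divider's output (Thévenin) resistance is R_s‖R_g = 3.407 kΩ.
Fractional drop under load = R_th/(R_th + R_L) = 3.407 / (3.407 + 186) = 0.01799.
So the output falls by 1.80 %.

1.80 %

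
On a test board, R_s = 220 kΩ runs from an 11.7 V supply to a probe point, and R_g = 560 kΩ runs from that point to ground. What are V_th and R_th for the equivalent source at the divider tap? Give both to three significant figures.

V_th = 8.40 V, R_th = 158 kΩ

V_th is the open-circuit tap voltage: 11.7 × 560/(220 + 560) = 8.40 V.
With the supply zeroed, R_s and R_g appear in parallel from the tap: R_th = R_s‖R_g = (220 × 560)/780.0 = 158 kΩ.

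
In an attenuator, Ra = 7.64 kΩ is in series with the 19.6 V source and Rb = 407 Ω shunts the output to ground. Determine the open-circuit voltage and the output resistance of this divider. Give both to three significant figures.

V_th = 0.991 V, R_th = 386 Ω

V_th is the open-circuit tap voltage: 19.6 × 407/(7640 + 407) = 0.991 V.
With the supply zeroed, Ra and Rb appear in parallel from the tap: R_th = Ra‖Rb = (7640 × 407)/8047 = 386 Ω.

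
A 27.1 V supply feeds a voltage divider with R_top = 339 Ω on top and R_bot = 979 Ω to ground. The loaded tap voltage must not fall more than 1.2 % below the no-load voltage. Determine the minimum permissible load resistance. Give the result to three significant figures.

R_L(min) ≈ 20.7 kΩ

Output resistance R_th = R_top‖R_bot = (339 × 979)/1318 = 251.8 Ω.
The fractional drop is R_th/(R_th + R_L); requiring this ≤ 0.0120 gives R_L ≥ R_th(1/0.0120 − 1) = 251.8 × 82.33 = 20.7 kΩ.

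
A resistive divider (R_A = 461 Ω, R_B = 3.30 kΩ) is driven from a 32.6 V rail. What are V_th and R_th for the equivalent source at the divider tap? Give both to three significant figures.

V_th is the open-circuit tap voltage: 32.6 × 3300/(461 + 3300) = 28.6 V.
With the supply zeroed, R_A and R_B appear in parallel from the tap: R_th = R_A‖R_B = (461 × 3300)/3761 = 404 Ω.

V_th = 28.6 V, R_th = 404 Ω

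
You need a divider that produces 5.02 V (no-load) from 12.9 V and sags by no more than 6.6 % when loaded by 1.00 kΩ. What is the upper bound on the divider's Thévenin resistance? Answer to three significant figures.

Loading drop = R_th/(R_th + R_L) ≤ 0.0660, so R_th ≤ R_L · ε/(1−ε) = 1.00 kΩ × 0.0660/0.9340 = 70.7 Ω.
(Any R1, R2 with R2/(R1+R2) = 0.389 and R1‖R2 ≤ 70.7 Ω will meet the spec.)

R_th ≤ 70.7 Ω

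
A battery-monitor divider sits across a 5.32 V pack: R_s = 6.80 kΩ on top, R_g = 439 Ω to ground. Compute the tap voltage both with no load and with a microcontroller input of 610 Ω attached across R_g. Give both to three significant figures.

Open-circuit: V = 5.32 × 439/(6800 + 439) = 0.323 V.
With the load, R_g becomes R_g‖R_L = 255.3 Ω, so V = 5.32 × 255.3/7055 = 0.192 V.

Unloaded: 0.323 V; loaded: 0.192 V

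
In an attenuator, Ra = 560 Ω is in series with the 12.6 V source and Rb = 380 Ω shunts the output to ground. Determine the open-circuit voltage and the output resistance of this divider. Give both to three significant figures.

V_th is the open-circuit tap voltage: 12.6 × 380/(560 + 380) = 5.09 V.
With the supply zeroed, Ra and Rb appear in parallel from the tap: R_th = Ra‖Rb = (560 × 380)/940.0 = 226 Ω.

V_th = 5.09 V, R_th = 226 Ω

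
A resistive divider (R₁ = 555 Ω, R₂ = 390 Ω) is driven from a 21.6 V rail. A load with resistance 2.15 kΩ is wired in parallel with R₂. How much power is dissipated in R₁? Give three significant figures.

P ≈ 331 mW

Total resistance from the source is R₁ + (R₂‖R_L) = 885.1 Ω, so I = 21.6/885.1 Ω = 24.40 mA.
P = I²·R₁ = (24.40 mA)² × 555 Ω = 331 mW.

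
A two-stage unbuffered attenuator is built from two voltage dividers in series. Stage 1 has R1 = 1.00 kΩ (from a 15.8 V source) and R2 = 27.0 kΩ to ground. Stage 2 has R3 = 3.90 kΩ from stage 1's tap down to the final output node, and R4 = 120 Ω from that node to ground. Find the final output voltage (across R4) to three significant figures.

V_out ≈ 0.367 V

Stage 2 presents R3+R4 = 4020 Ω as a load on stage 1's tap.
Stage 1's lower leg becomes R2‖(R3+R4) = 3499 Ω, so V_mid = 15.8 × 3499/4499 = 12.29 V.
Stage 2 is itself unloaded: V_out = V_mid × R4/(R3+R4) = 12.29 × 120/4020 = 0.367 V.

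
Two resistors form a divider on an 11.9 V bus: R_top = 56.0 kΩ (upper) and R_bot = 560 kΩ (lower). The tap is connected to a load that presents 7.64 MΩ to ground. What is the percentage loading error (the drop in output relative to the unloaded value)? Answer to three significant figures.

The divider's output (Thévenin) resistance is R_top‖R_bot = 50.91 kΩ.
Fractional drop under load = R_th/(R_th + R_L) = 50.91 / (50.91 + 7640) = 0.006619.
So the output falls by 0.662 %.

0.662 %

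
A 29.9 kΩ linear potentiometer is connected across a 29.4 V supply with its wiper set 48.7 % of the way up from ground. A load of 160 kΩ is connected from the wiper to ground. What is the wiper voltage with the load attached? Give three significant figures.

The wiper splits the pot into (1−α)R = 15.34 kΩ above and αR = 14.56 kΩ below.
Lower section ‖ load = 13.35 kΩ.
V_wiper = 29.4 × 13.35/(15.34 + 13.35) = 13.7 V.

V ≈ 13.7 V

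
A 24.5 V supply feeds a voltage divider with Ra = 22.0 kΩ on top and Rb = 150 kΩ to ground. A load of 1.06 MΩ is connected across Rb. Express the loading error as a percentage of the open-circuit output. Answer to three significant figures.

The divider's output (Thévenin) resistance is Ra‖Rb = 19.19 kΩ.
Fractional drop under load = R_th/(R_th + R_L) = 19.19 / (19.19 + 1060) = 0.01778.
So the output falls by 1.78 %.

1.78 %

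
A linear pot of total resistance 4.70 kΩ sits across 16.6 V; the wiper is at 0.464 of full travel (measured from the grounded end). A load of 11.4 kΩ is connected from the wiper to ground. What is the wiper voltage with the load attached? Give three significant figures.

The wiper splits the pot into (1−α)R = 2.519 kΩ above and αR = 2.181 kΩ below.
Lower section ‖ load = 1.831 kΩ.
V_wiper = 16.6 × 1.831/(2.519 + 1.831) = 6.99 V.

V ≈ 6.99 V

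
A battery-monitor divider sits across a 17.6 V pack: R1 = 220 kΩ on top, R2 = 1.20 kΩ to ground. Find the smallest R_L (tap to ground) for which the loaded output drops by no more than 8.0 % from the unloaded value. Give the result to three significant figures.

R_L(min) ≈ 13.7 kΩ

Output resistance R_th = R1‖R2 = (220 × 1.20)/221.2 = 1.193 kΩ.
The fractional drop is R_th/(R_th + R_L); requiring this ≤ 0.0800 gives R_L ≥ R_th(1/0.0800 − 1) = 1.193 × 11.50 = 13.7 kΩ.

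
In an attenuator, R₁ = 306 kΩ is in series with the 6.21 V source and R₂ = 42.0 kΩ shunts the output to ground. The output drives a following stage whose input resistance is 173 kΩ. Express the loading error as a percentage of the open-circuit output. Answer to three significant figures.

17.6 %

The divider's output (Thévenin) resistance is R₁‖R₂ = 36.93 kΩ.
Fractional drop under load = R_th/(R_th + R_L) = 36.93 / (36.93 + 173) = 0.1759.
So the output falls by 17.6 %.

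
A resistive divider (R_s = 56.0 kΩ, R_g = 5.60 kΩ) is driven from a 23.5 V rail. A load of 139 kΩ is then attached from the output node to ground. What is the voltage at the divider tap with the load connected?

V_out ≈ 2.06 V

The load sits in parallel with R_g: R_g‖R_L = (5.60 × 139) / (5.60 + 139) = 5.383 kΩ.
V_out = 23.5 × 5.383 / (56.0 + 5.383) = 23.5 × 5.383/61.38 = 2.06 V.
(Unloaded it would have been 2.14 V.)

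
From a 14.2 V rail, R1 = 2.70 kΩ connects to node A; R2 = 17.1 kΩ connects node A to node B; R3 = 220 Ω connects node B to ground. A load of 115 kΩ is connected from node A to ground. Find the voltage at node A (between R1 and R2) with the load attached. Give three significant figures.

Below node A the series string R2+R3 = 17320 Ω sits in parallel with the 115000 Ω load: 15050 Ω.
V_A = 14.2 × 15050/(2700 + 15050) = 12.0 V.

V ≈ 12.0 V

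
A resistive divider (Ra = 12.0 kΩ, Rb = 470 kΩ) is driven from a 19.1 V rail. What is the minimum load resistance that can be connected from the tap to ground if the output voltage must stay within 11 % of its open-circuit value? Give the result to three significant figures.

R_L(min) ≈ 94.7 kΩ

Output resistance R_th = Ra‖Rb = (12.0 × 470)/482.0 = 11.70 kΩ.
The fractional drop is R_th/(R_th + R_L); requiring this ≤ 0.110 gives R_L ≥ R_th(1/0.110 − 1) = 11.70 × 8.091 = 94.7 kΩ.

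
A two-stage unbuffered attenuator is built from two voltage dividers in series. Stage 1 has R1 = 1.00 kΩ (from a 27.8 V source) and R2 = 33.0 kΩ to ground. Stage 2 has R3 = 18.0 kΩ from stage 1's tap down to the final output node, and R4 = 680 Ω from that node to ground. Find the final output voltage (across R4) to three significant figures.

V_out ≈ 0.934 V

Stage 2 presents R3+R4 = 18680 Ω as a load on stage 1's tap.
Stage 1's lower leg becomes R2‖(R3+R4) = 11930 Ω, so V_mid = 27.8 × 11930/12930 = 25.65 V.
Stage 2 is itself unloaded: V_out = V_mid × R4/(R3+R4) = 25.65 × 680/18680 = 0.934 V.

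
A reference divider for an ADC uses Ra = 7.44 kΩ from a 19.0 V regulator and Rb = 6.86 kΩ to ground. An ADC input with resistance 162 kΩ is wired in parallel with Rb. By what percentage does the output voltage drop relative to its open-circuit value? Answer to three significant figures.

2.16 %

The divider's output (Thévenin) resistance is Ra‖Rb = 3.569 kΩ.
Fractional drop under load = R_th/(R_th + R_L) = 3.569 / (3.569 + 162) = 0.02156.
So the output falls by 2.16 %.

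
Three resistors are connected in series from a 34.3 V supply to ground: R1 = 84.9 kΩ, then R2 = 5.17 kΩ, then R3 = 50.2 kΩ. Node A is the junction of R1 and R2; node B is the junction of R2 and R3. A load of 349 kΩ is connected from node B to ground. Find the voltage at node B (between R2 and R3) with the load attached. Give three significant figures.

V ≈ 11.2 V

At node B, R3 is in parallel with the load: R3‖R_L = 43.89 kΩ.
Below node A the resistance is R2 + (R3‖R_L) = 49.06 kΩ, so V_A = 34.3 × 49.06/134.0 = 12.56 V.
Then V_B = V_A × (R3‖R_L)/(R2 + R3‖R_L) = 12.56 × 43.89/49.06 = 11.2 V.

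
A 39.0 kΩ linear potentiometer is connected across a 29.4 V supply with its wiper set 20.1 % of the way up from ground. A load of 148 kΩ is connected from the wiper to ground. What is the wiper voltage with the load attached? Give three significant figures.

The wiper splits the pot into (1−α)R = 31.16 kΩ above and αR = 7.839 kΩ below.
Lower section ‖ load = 7.445 kΩ.
V_wiper = 29.4 × 7.445/(31.16 + 7.445) = 5.67 V.

V ≈ 5.67 V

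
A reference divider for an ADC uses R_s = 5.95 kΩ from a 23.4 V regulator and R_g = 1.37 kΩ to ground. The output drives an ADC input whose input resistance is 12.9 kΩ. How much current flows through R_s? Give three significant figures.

I ≈ 3.26 mA

R_g‖R_L = 1.238 kΩ, so the source sees R_s + R_g‖R_L = 7.188 kΩ.
I = 23.4 V / 7.188 kΩ = 3.26 mA.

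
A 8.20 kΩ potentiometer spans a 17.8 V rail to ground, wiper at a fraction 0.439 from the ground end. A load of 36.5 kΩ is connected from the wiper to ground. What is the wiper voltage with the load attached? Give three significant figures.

The wiper splits the pot into (1−α)R = 4.600 kΩ above and αR = 3.600 kΩ below.
Lower section ‖ load = 3.277 kΩ.
V_wiper = 17.8 × 3.277/(4.600 + 3.277) = 7.40 V.

V ≈ 7.40 V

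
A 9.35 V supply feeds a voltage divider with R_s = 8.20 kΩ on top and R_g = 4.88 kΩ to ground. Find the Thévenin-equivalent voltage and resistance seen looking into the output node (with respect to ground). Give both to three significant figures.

V_th is the open-circuit tap voltage: 9.35 × 4.88/(8.20 + 4.88) = 3.49 V.
With the supply zeroed, R_s and R_g appear in parallel from the tap: R_th = R_s‖R_g = (8.20 × 4.88)/13.08 = 3.06 kΩ.

V_th = 3.49 V, R_th = 3.06 kΩ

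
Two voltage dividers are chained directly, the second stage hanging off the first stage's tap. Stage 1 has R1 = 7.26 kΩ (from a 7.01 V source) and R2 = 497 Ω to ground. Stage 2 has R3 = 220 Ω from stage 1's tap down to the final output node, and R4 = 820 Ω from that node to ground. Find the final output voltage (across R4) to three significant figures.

Stage 2 presents R3+R4 = 1040 Ω as a load on stage 1's tap.
Stage 1's lower leg becomes R2‖(R3+R4) = 336.3 Ω, so V_mid = 7.01 × 336.3/7596 = 0.3103 V.
Stage 2 is itself unloaded: V_out = V_mid × R4/(R3+R4) = 0.3103 × 820/1040 = 0.245 V.

V_out ≈ 0.245 V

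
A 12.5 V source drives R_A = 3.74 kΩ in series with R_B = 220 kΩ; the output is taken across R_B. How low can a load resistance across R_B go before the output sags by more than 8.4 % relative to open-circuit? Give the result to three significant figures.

Output resistance R_th = R_A‖R_B = (3.74 × 220)/223.7 = 3.677 kΩ.
The fractional drop is R_th/(R_th + R_L); requiring this ≤ 0.0840 gives R_L ≥ R_th(1/0.0840 − 1) = 3.677 × 10.90 = 40.1 kΩ.

R_L(min) ≈ 40.1 kΩ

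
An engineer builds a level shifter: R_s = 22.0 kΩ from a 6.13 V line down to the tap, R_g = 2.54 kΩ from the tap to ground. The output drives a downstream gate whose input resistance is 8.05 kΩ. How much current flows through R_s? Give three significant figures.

I ≈ 0.256 mA

R_g‖R_L = 1.931 kΩ, so the source sees R_s + R_g‖R_L = 23.93 kΩ.
I = 6.13 V / 23.93 kΩ = 0.256 mA.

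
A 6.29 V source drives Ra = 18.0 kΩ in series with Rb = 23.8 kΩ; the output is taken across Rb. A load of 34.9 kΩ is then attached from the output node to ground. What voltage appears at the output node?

The load sits in parallel with Rb: Rb‖R_L = (23.8 × 34.9) / (23.8 + 34.9) = 14.15 kΩ.
V_out = 6.29 × 14.15 / (18.0 + 14.15) = 6.29 × 14.15/32.15 = 2.77 V.
(Unloaded it would have been 3.58 V.)

V_out ≈ 2.77 V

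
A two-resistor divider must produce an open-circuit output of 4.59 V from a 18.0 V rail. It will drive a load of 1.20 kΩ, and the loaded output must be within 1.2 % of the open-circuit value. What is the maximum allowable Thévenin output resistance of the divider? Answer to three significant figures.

Loading drop = R_th/(R_th + R_L) ≤ 0.0120, so R_th ≤ R_L · ε/(1−ε) = 1.20 kΩ × 0.0120/0.9880 = 14.6 Ω.

R_th ≤ 14.6 Ω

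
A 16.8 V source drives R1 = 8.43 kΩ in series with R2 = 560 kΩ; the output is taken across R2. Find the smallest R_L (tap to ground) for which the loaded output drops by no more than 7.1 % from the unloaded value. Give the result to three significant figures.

R_L(min) ≈ 109 kΩ

Output resistance R_th = R1‖R2 = (8.43 × 560)/568.4 = 8.305 kΩ.
The fractional drop is R_th/(R_th + R_L); requiring this ≤ 0.0710 gives R_L ≥ R_th(1/0.0710 − 1) = 8.305 × 13.08 = 109 kΩ.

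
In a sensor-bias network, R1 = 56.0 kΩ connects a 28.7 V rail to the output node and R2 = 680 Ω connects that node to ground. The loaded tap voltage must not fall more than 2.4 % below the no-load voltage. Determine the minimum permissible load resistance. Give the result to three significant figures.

R_L(min) ≈ 27.3 kΩ

Output resistance R_th = R1‖R2 = (56000 × 680)/56680 = 671.8 Ω.
The fractional drop is R_th/(R_th + R_L); requiring this ≤ 0.0240 gives R_L ≥ R_th(1/0.0240 − 1) = 671.8 × 40.67 = 27.3 kΩ.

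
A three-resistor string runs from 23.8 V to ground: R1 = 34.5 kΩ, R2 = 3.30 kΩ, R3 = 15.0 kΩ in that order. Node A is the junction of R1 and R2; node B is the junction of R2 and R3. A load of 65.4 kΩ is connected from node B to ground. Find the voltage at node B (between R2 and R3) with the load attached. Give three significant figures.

At node B, R3 is in parallel with the load: R3‖R_L = 12.20 kΩ.
Below node A the resistance is R2 + (R3‖R_L) = 15.50 kΩ, so V_A = 23.8 × 15.50/50.00 = 7.378 V.
Then V_B = V_A × (R3‖R_L)/(R2 + R3‖R_L) = 7.378 × 12.20/15.50 = 5.81 V.

V ≈ 5.81 V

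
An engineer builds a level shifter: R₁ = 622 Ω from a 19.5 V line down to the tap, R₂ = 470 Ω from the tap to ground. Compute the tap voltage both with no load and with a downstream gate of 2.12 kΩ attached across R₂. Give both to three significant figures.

Open-circuit: V = 19.5 × 470/(622 + 470) = 8.39 V.
With the load, R₂ becomes R₂‖R_L = 384.7 Ω, so V = 19.5 × 384.7/1007 = 7.45 V.

Unloaded: 8.39 V; loaded: 7.45 V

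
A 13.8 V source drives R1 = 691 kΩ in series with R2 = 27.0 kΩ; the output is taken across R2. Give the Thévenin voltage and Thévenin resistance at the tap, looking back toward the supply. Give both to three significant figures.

V_th is the open-circuit tap voltage: 13.8 × 27.0/(691 + 27.0) = 0.519 V.
With the supply zeroed, R1 and R2 appear in parallel from the tap: R_th = R1‖R2 = (691 × 27.0)/718.0 = 26.0 kΩ.

V_th = 0.519 V, R_th = 26.0 kΩ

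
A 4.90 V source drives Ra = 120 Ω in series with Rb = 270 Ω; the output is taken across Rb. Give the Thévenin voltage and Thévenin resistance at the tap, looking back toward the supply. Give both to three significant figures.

V_th is the open-circuit tap voltage: 4.90 × 270/(120 + 270) = 3.39 V.
With the supply zeroed, Ra and Rb appear in parallel from the tap: R_th = Ra‖Rb = (120 × 270)/390.0 = 83.1 Ω.

V_th = 3.39 V, R_th = 83.1 Ω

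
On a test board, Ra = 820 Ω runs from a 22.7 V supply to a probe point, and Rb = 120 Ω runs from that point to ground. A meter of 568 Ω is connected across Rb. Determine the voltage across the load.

V_out ≈ 2.45 V

The load sits in parallel with Rb: Rb‖R_L = (120 × 568) / (120 + 568) = 99.07 Ω.
V_out = 22.7 × 99.07 / (820 + 99.07) = 22.7 × 99.07/919.1 = 2.45 V.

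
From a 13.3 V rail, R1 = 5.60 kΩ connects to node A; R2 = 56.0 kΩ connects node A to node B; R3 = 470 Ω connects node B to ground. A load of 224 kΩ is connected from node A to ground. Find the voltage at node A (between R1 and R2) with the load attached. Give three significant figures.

V ≈ 11.8 V

Below node A the series string R2+R3 = 56470 Ω sits in parallel with the 224000 Ω load: 45100 Ω.
V_A = 13.3 × 45100/(5600 + 45100) = 11.8 V.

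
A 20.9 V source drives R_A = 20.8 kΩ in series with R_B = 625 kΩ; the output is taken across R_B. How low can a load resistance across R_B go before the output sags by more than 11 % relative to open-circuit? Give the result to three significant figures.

R_L(min) ≈ 163 kΩ

Output resistance R_th = R_A‖R_B = (20.8 × 625)/645.8 = 20.13 kΩ.
The fractional drop is R_th/(R_th + R_L); requiring this ≤ 0.110 gives R_L ≥ R_th(1/0.110 − 1) = 20.13 × 8.091 = 163 kΩ.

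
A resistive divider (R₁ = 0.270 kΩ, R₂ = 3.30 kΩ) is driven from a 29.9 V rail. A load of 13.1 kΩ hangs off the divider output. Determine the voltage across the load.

The load sits in parallel with R₂: R₂‖R_L = (3300 × 13100) / (3300 + 13100) = 2636 Ω.
V_out = 29.9 × 2636 / (270 + 2636) = 29.9 × 2636/2906 = 27.1 V.
(Unloaded it would have been 27.6 V.)

V_out ≈ 27.1 V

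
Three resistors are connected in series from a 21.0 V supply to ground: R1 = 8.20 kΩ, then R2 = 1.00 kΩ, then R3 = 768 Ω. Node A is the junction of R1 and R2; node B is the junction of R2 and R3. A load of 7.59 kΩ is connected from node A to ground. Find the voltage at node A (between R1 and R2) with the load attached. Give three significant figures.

V ≈ 3.13 V

Below node A the series string R2+R3 = 1768 Ω sits in parallel with the 7590 Ω load: 1434 Ω.
V_A = 21.0 × 1434/(8200 + 1434) = 3.13 V.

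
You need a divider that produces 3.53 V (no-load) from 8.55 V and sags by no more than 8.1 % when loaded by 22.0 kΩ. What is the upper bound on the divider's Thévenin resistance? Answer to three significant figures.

R_th ≤ 1.94 kΩ

Loading drop = R_th/(R_th + R_L) ≤ 0.0810, so R_th ≤ R_L · ε/(1−ε) = 22.0 kΩ × 0.0810/0.9190 = 1.94 kΩ.
(Any R1, R2 with R2/(R1+R2) = 0.413 and R1‖R2 ≤ 1.94 kΩ will meet the spec.)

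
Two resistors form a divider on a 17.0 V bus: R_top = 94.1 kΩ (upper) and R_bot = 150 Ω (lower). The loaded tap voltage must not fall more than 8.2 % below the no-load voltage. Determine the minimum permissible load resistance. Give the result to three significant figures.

Output resistance R_th = R_top‖R_bot = (94100 × 150)/94250 = 149.8 Ω.
The fractional drop is R_th/(R_th + R_L); requiring this ≤ 0.0820 gives R_L ≥ R_th(1/0.0820 − 1) = 149.8 × 11.20 = 1.68 kΩ.

R_L(min) ≈ 1.68 kΩ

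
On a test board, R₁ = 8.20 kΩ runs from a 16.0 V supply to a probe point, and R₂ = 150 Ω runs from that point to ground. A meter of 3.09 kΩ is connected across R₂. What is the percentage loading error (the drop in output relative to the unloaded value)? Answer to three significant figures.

The divider's output (Thévenin) resistance is R₁‖R₂ = 147.3 Ω.
Fractional drop under load = R_th/(R_th + R_L) = 147.3 / (147.3 + 3090) = 0.04550.
So the output falls by 4.55 %.

4.55 %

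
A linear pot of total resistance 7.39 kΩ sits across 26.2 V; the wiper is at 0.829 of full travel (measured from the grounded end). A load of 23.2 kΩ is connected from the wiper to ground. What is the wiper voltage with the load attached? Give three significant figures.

V ≈ 20.8 V

The wiper splits the pot into (1−α)R = 1.264 kΩ above and αR = 6.126 kΩ below.
Lower section ‖ load = 4.847 kΩ.
V_wiper = 26.2 × 4.847/(1.264 + 4.847) = 20.8 V.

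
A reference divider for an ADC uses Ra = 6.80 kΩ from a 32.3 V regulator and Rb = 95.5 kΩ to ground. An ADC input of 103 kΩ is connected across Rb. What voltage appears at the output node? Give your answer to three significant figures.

V_out ≈ 28.4 V

The load sits in parallel with Rb: Rb‖R_L = (95.5 × 103) / (95.5 + 103) = 49.55 kΩ.
V_out = 32.3 × 49.55 / (6.80 + 49.55) = 32.3 × 49.55/56.35 = 28.4 V.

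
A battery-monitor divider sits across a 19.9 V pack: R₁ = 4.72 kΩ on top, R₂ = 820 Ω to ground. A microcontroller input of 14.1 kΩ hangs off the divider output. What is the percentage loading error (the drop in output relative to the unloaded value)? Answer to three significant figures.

The divider's output (Thévenin) resistance is R₁‖R₂ = 698.6 Ω.
Fractional drop under load = R_th/(R_th + R_L) = 698.6 / (698.6 + 14100) = 0.04721.
So the output falls by 4.72 %.

4.72 %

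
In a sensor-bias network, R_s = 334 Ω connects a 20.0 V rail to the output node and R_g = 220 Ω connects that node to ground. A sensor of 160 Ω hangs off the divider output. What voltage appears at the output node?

V_out ≈ 4.34 V

The load sits in parallel with R_g: R_g‖R_L = (220 × 160) / (220 + 160) = 92.63 Ω.
V_out = 20.0 × 92.63 / (334 + 92.63) = 20.0 × 92.63/426.6 = 4.34 V.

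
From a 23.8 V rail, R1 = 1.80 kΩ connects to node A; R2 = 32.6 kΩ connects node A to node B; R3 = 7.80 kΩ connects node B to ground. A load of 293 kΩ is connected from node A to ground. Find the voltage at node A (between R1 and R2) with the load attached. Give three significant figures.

Below node A the series string R2+R3 = 40.40 kΩ sits in parallel with the 293 kΩ load: 35.50 kΩ.
V_A = 23.8 × 35.50/(1.80 + 35.50) = 22.7 V.

V ≈ 22.7 V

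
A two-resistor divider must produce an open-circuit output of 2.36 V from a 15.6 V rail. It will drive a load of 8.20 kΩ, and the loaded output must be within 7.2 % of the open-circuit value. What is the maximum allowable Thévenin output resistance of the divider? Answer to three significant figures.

R_th ≤ 636 Ω

Loading drop = R_th/(R_th + R_L) ≤ 0.0720, so R_th ≤ R_L · ε/(1−ε) = 8.20 kΩ × 0.0720/0.9280 = 636 Ω.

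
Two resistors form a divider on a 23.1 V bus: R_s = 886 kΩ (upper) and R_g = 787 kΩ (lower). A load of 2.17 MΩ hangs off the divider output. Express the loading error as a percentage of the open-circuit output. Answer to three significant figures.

The divider's output (Thévenin) resistance is R_s‖R_g = 416.8 kΩ.
Fractional drop under load = R_th/(R_th + R_L) = 416.8 / (416.8 + 2170) = 0.1611.
So the output falls by 16.1 %.

16.1 %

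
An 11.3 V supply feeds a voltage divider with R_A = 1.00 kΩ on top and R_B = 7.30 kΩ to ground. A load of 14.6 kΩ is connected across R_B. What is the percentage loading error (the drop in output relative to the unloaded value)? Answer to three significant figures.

5.68 %

The divider's output (Thévenin) resistance is R_A‖R_B = 0.8795 kΩ.
Fractional drop under load = R_th/(R_th + R_L) = 0.8795 / (0.8795 + 14.6) = 0.05682.
So the output falls by 5.68 %.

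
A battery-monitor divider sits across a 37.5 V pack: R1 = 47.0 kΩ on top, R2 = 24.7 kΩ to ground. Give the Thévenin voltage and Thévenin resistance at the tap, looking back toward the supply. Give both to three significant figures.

V_th = 12.9 V, R_th = 16.2 kΩ

V_th is the open-circuit tap voltage: 37.5 × 24.7/(47.0 + 24.7) = 12.9 V.
With the supply zeroed, R1 and R2 appear in parallel from the tap: R_th = R1‖R2 = (47.0 × 24.7)/71.70 = 16.2 kΩ.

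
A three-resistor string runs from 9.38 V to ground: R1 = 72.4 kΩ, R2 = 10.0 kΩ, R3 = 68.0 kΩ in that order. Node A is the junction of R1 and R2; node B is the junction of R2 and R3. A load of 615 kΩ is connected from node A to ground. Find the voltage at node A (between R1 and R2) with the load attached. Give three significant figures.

V ≈ 4.58 V

Below node A the series string R2+R3 = 78.00 kΩ sits in parallel with the 615 kΩ load: 69.22 kΩ.
V_A = 9.38 × 69.22/(72.4 + 69.22) = 4.58 V.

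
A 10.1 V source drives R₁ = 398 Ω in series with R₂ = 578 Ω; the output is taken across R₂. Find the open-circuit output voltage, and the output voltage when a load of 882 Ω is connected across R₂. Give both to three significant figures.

Open-circuit: V = 10.1 × 578/(398 + 578) = 5.98 V.
With the load, R₂ becomes R₂‖R_L = 349.2 Ω, so V = 10.1 × 349.2/747.2 = 4.72 V.

Unloaded: 5.98 V; loaded: 4.72 V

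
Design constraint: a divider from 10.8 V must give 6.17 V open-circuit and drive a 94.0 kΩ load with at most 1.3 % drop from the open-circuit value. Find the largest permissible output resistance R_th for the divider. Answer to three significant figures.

Loading drop = R_th/(R_th + R_L) ≤ 0.0130, so R_th ≤ R_L · ε/(1−ε) = 94.0 kΩ × 0.0130/0.9870 = 1.24 kΩ.
(Any R1, R2 with R2/(R1+R2) = 0.571 and R1‖R2 ≤ 1.24 kΩ will meet the spec.)

R_th ≤ 1.24 kΩ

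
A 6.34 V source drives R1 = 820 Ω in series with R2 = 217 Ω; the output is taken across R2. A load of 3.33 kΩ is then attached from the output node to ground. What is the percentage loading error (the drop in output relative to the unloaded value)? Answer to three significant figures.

4.90 %

The divider's output (Thévenin) resistance is R1‖R2 = 171.6 Ω.
Fractional drop under load = R_th/(R_th + R_L) = 171.6 / (171.6 + 3330) = 0.04900.
So the output falls by 4.90 %.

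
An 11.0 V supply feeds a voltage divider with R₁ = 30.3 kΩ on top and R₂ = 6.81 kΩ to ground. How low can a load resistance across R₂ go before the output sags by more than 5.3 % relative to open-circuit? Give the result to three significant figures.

Output resistance R_th = R₁‖R₂ = (30.3 × 6.81)/37.11 = 5.560 kΩ.
The fractional drop is R_th/(R_th + R_L); requiring this ≤ 0.0530 gives R_L ≥ R_th(1/0.0530 − 1) = 5.560 × 17.87 = 99.4 kΩ.

R_L(min) ≈ 99.4 kΩ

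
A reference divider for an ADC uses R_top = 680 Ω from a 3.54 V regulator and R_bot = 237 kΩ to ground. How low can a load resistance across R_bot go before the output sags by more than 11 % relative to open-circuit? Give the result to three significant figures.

R_L(min) ≈ 5.49 kΩ

Output resistance R_th = R_top‖R_bot = (680 × 237000)/237700 = 678.1 Ω.
The fractional drop is R_th/(R_th + R_L); requiring this ≤ 0.110 gives R_L ≥ R_th(1/0.110 − 1) = 678.1 × 8.091 = 5.49 kΩ.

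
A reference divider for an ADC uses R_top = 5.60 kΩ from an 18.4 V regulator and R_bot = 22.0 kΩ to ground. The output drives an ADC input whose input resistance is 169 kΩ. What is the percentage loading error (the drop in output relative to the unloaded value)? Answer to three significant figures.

The divider's output (Thévenin) resistance is R_top‖R_bot = 4.464 kΩ.
Fractional drop under load = R_th/(R_th + R_L) = 4.464 / (4.464 + 169) = 0.02573.
So the output falls by 2.57 %.

2.57 %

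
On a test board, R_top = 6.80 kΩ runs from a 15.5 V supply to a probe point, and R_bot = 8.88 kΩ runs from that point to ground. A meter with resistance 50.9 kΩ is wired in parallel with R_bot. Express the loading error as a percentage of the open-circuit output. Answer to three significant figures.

The divider's output (Thévenin) resistance is R_top‖R_bot = 3.851 kΩ.
Fractional drop under load = R_th/(R_th + R_L) = 3.851 / (3.851 + 50.9) = 0.07034.
So the output falls by 7.03 %.

7.03 %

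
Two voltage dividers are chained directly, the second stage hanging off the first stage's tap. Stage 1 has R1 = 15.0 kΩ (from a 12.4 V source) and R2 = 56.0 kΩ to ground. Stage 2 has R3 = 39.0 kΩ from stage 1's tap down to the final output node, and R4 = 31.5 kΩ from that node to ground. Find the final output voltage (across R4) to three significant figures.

V_out ≈ 3.74 V

Stage 2 presents R3+R4 = 70.50 kΩ as a load on stage 1's tap.
Stage 1's lower leg becomes R2‖(R3+R4) = 31.21 kΩ, so V_mid = 12.4 × 31.21/46.21 = 8.375 V.
Stage 2 is itself unloaded: V_out = V_mid × R4/(R3+R4) = 8.375 × 31.5/70.50 = 3.74 V.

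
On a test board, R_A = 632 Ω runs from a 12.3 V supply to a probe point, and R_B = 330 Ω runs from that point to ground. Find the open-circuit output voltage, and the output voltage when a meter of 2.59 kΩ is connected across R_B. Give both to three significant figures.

Unloaded: 4.22 V; loaded: 3.89 V

Open-circuit: V = 12.3 × 330/(632 + 330) = 4.22 V.
With the load, R_B becomes R_B‖R_L = 292.7 Ω, so V = 12.3 × 292.7/924.7 = 3.89 V.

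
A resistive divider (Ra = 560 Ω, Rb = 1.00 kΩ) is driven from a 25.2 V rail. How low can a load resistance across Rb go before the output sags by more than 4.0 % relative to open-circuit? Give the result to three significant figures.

R_L(min) ≈ 8.62 kΩ

Output resistance R_th = Ra‖Rb = (560 × 1000)/1560 = 359.0 Ω.
The fractional drop is R_th/(R_th + R_L); requiring this ≤ 0.0400 gives R_L ≥ R_th(1/0.0400 − 1) = 359.0 × 24.00 = 8.62 kΩ.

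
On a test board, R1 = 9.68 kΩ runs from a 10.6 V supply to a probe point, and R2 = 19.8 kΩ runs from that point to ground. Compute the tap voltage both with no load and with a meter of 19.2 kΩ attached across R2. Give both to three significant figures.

Open-circuit: V = 10.6 × 19.8/(9.68 + 19.8) = 7.12 V.
With the load, R2 becomes R2‖R_L = 9.748 kΩ, so V = 10.6 × 9.748/19.43 = 5.32 V.

Unloaded: 7.12 V; loaded: 5.32 V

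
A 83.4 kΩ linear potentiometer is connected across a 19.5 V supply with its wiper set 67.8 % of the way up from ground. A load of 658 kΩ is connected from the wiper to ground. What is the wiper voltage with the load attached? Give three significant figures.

V ≈ 12.9 V

The wiper splits the pot into (1−α)R = 26.85 kΩ above and αR = 56.55 kΩ below.
Lower section ‖ load = 52.07 kΩ.
V_wiper = 19.5 × 52.07/(26.85 + 52.07) = 12.9 V.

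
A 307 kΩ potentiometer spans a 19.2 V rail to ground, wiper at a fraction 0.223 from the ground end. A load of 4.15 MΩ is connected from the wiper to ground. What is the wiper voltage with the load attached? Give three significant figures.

The wiper splits the pot into (1−α)R = 238.5 kΩ above and αR = 68.46 kΩ below.
Lower section ‖ load = 67.35 kΩ.
V_wiper = 19.2 × 67.35/(238.5 + 67.35) = 4.23 V.

V ≈ 4.23 V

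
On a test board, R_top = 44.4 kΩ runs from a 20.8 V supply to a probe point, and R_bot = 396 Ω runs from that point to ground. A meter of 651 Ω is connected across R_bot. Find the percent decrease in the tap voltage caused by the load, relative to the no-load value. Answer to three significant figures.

The divider's output (Thévenin) resistance is R_top‖R_bot = 392.5 Ω.
Fractional drop under load = R_th/(R_th + R_L) = 392.5 / (392.5 + 651) = 0.3761.
So the output falls by 37.6 %.

37.6 %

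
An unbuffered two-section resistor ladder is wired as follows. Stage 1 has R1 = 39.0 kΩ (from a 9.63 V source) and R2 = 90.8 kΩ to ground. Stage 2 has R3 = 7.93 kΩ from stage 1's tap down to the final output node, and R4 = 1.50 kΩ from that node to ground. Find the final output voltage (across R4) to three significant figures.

Stage 2 presents R3+R4 = 9.430 kΩ as a load on stage 1's tap.
Stage 1's lower leg becomes R2‖(R3+R4) = 8.543 kΩ, so V_mid = 9.63 × 8.543/47.54 = 1.730 V.
Stage 2 is itself unloaded: V_out = V_mid × R4/(R3+R4) = 1.730 × 1.50/9.430 = 0.275 V.

V_out ≈ 0.275 V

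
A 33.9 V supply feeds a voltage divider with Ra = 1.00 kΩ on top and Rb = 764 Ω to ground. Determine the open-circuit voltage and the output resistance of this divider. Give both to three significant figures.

V_th = 14.7 V, R_th = 433 Ω

V_th is the open-circuit tap voltage: 33.9 × 764/(1000 + 764) = 14.7 V.
With the supply zeroed, Ra and Rb appear in parallel from the tap: R_th = Ra‖Rb = (1000 × 764)/1764 = 433 Ω.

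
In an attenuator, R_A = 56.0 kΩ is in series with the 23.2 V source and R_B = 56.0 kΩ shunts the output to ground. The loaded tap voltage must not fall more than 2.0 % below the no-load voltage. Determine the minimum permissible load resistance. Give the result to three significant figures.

R_L(min) ≈ 1.37 MΩ

Output resistance R_th = R_A‖R_B = (56.0 × 56.0)/112.0 = 28.00 kΩ.
The fractional drop is R_th/(R_th + R_L); requiring this ≤ 0.0200 gives R_L ≥ R_th(1/0.0200 − 1) = 28.00 × 49.00 = 1.37 MΩ.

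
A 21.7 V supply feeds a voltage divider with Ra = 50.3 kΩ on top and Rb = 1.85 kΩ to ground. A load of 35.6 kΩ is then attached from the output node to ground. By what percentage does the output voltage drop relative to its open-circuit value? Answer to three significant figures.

4.77 %

The divider's output (Thévenin) resistance is Ra‖Rb = 1.784 kΩ.
Fractional drop under load = R_th/(R_th + R_L) = 1.784 / (1.784 + 35.6) = 0.04773.
So the output falls by 4.77 %.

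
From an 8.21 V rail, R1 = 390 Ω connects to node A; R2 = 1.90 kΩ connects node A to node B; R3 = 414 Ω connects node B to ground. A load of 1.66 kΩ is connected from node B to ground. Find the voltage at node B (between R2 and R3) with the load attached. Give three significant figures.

At node B, R3 is in parallel with the load: R3‖R_L = 331.4 Ω.
Below node A the resistance is R2 + (R3‖R_L) = 2231 Ω, so V_A = 8.21 × 2231/2621 = 6.989 V.
Then V_B = V_A × (R3‖R_L)/(R2 + R3‖R_L) = 6.989 × 331.4/2231 = 1.04 V.

V ≈ 1.04 V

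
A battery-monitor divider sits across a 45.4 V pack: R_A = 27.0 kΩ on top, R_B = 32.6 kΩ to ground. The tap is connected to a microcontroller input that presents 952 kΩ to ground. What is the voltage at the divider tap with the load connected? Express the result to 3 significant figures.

V_out ≈ 24.5 V

The load sits in parallel with R_B: R_B‖R_L = (32.6 × 952) / (32.6 + 952) = 31.52 kΩ.
V_out = 45.4 × 31.52 / (27.0 + 31.52) = 45.4 × 31.52/58.52 = 24.5 V.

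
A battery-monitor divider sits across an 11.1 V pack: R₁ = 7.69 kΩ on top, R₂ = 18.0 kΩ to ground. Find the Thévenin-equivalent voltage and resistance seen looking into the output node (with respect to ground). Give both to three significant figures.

V_th is the open-circuit tap voltage: 11.1 × 18.0/(7.69 + 18.0) = 7.78 V.
With the supply zeroed, R₁ and R₂ appear in parallel from the tap: R_th = R₁‖R₂ = (7.69 × 18.0)/25.69 = 5.39 kΩ.

V_th = 7.78 V, R_th = 5.39 kΩ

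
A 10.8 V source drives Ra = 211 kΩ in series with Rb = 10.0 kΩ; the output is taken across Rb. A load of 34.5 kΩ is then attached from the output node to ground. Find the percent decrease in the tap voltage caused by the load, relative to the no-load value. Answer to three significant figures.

The divider's output (Thévenin) resistance is Ra‖Rb = 9.548 kΩ.
Fractional drop under load = R_th/(R_th + R_L) = 9.548 / (9.548 + 34.5) = 0.2168.
So the output falls by 21.7 %.

21.7 %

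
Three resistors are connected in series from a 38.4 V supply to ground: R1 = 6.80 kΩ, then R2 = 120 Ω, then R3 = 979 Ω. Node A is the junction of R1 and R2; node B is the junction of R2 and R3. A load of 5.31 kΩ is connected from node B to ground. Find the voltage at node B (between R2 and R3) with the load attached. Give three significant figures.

V ≈ 4.10 V

At node B, R3 is in parallel with the load: R3‖R_L = 826.6 Ω.
Below node A the resistance is R2 + (R3‖R_L) = 946.6 Ω, so V_A = 38.4 × 946.6/7747 = 4.692 V.
Then V_B = V_A × (R3‖R_L)/(R2 + R3‖R_L) = 4.692 × 826.6/946.6 = 4.10 V.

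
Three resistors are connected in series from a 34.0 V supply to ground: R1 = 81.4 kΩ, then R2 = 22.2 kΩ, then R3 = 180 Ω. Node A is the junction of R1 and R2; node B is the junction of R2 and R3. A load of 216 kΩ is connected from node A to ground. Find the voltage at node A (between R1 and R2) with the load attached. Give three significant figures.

V ≈ 6.78 V

Below node A the series string R2+R3 = 22380 Ω sits in parallel with the 216000 Ω load: 20280 Ω.
V_A = 34.0 × 20280/(81400 + 20280) = 6.78 V.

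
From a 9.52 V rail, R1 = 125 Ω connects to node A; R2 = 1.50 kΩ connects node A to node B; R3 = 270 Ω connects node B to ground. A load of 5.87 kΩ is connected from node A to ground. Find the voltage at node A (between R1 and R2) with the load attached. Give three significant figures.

Below node A the series string R2+R3 = 1770 Ω sits in parallel with the 5870 Ω load: 1360 Ω.
V_A = 9.52 × 1360/(125 + 1360) = 8.72 V.

V ≈ 8.72 V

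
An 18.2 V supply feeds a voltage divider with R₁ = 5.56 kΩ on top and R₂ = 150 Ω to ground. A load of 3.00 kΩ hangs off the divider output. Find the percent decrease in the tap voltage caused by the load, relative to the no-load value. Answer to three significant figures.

4.64 %

The divider's output (Thévenin) resistance is R₁‖R₂ = 146.1 Ω.
Fractional drop under load = R_th/(R_th + R_L) = 146.1 / (146.1 + 3000) = 0.04643.
So the output falls by 4.64 %.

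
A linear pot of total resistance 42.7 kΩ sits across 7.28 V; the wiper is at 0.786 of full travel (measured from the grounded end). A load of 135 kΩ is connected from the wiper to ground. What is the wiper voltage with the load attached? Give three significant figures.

V ≈ 5.43 V

The wiper splits the pot into (1−α)R = 9.138 kΩ above and αR = 33.56 kΩ below.
Lower section ‖ load = 26.88 kΩ.
V_wiper = 7.28 × 26.88/(9.138 + 26.88) = 5.43 V.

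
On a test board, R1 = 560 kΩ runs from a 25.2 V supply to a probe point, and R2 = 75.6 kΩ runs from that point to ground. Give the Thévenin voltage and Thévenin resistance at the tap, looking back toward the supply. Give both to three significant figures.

V_th is the open-circuit tap voltage: 25.2 × 75.6/(560 + 75.6) = 3.00 V.
With the supply zeroed, R1 and R2 appear in parallel from the tap: R_th = R1‖R2 = (560 × 75.6)/635.6 = 66.6 kΩ.

V_th = 3.00 V, R_th = 66.6 kΩ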